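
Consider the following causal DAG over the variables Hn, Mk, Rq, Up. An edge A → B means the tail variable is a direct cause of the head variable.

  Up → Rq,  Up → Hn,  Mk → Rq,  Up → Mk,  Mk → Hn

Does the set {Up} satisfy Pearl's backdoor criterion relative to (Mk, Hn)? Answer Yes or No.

Backdoor paths from Mk to Hn (paths whose first edge points into Mk):
  P1: Mk <- Up -> Hn
Condition 1 (no descendant of Mk in the set): holds — descendants of Mk are {Hn, Rq}; none are in {Up}.
Condition 2 (every backdoor path blocked by {Up}):
  P1: blocked at fork node Up ∈ conditioning set.
{Up} satisfies the backdoor criterion.

Yes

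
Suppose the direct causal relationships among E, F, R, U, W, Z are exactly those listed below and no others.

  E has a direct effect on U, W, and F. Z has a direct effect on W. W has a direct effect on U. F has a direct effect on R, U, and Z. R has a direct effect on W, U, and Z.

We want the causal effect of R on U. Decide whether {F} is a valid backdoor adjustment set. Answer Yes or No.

Backdoor paths from R to U (paths whose first edge points into R):
  P1: R <- F <- E -> W -> U
  P2: R <- F <- E -> U
  P3: R <- F -> Z -> W <- E -> U
  P4: R <- F -> Z -> W -> U
  P5: R <- F -> U
Condition 1 (no descendant of R in the set): holds — descendants of R are {U, W, Z}; none are in {F}.
Condition 2 (every backdoor path blocked by {F}):
  P1: blocked at chain node F ∈ conditioning set.
  P2: blocked at chain node F ∈ conditioning set.
  P3: blocked at fork node F ∈ conditioning set.
  P4: blocked at fork node F ∈ conditioning set.
  P5: blocked at fork node F ∈ conditioning set.
{F} satisfies the backdoor criterion.

Yes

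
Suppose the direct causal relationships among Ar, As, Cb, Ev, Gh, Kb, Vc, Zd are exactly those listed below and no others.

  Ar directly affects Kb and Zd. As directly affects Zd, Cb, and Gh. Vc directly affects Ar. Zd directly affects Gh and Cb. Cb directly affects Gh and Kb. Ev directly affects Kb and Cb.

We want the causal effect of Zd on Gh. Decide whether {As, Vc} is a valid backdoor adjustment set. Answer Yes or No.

Yes

Backdoor paths from Zd to Gh (paths whose first edge points into Zd):
  P1: Zd <- Ar -> Kb <- Ev -> Cb <- As -> Gh
  P2: Zd <- Ar -> Kb <- Ev -> Cb -> Gh
  P3: Zd <- Ar -> Kb <- Cb <- As -> Gh
  P4: Zd <- Ar -> Kb <- Cb -> Gh
  P5: Zd <- As -> Cb -> Gh
  P6: Zd <- As -> Gh
Condition 1 (no descendant of Zd in the set): holds — descendants of Zd are {Cb, Gh, Kb}; none are in {As, Vc}.
Condition 2 (every backdoor path blocked by {As, Vc}):
  P1: blocked at collider Kb (neither it nor any descendant is in the conditioning set).
  P2: blocked at collider Kb (neither it nor any descendant is in the conditioning set).
  P3: blocked at collider Kb (neither it nor any descendant is in the conditioning set).
  P4: blocked at collider Kb (neither it nor any descendant is in the conditioning set).
  P5: blocked at fork node As ∈ conditioning set.
  P6: blocked at fork node As ∈ conditioning set.
{As, Vc} satisfies the backdoor criterion.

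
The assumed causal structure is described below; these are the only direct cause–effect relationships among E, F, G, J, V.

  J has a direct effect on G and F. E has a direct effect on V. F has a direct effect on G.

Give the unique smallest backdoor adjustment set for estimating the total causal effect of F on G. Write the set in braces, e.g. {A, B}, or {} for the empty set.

Variables eligible for adjustment (non-descendants of F, excluding F and G): {E, J, V}.
Backdoor paths from F to G:
  P1: F <- J -> G
The empty set is not sufficient: P1 (F <- J -> G) has no collider blocking it and no conditioned non-collider, so it is open.
Try {J}:
  P1: blocked at fork node J ∈ conditioning set.
{J} contains no descendant of F and blocks every backdoor path.
No other singleton works — e.g. {E} leaves P1 open — so {J} is the unique smallest valid adjustment set.

{J}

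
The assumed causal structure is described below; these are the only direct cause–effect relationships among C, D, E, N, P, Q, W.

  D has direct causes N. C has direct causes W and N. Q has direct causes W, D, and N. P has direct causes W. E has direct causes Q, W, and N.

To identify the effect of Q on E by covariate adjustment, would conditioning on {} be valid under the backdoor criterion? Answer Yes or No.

Backdoor paths from Q to E (paths whose first edge points into Q):
  P1: Q <- W -> C <- N -> E
  P2: Q <- W -> E
  P3: Q <- N -> C <- W -> E
  P4: Q <- N -> E
  P5: Q <- D <- N -> C <- W -> E
  P6: Q <- D <- N -> E
Condition 1 (no descendant of Q in the set): holds — descendants of Q are {E}; none are in {}.
Condition 2 (every backdoor path blocked by {}):
  P1: blocked at collider C (neither it nor any descendant is in the conditioning set).
  P2: open — no interior node is in the conditioning set.
  P3: blocked at collider C (neither it nor any descendant is in the conditioning set).
  P4: open — no interior node is in the conditioning set.
  P5: blocked at collider C (neither it nor any descendant is in the conditioning set).
  P6: open — no interior node is in the conditioning set.
{} does not satisfy the backdoor criterion.

No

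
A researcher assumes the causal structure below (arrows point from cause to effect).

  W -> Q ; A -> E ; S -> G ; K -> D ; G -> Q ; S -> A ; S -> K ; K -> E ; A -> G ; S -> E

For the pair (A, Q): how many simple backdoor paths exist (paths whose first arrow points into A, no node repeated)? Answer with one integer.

A backdoor path from A to Q is any simple undirected path whose first edge points into A (i.e. leaves A via a parent).
Parents of A: {S}.
Enumerating:
  P1: A <- S -> G -> Q
That exhausts the simple backdoor paths. Count: 1.

1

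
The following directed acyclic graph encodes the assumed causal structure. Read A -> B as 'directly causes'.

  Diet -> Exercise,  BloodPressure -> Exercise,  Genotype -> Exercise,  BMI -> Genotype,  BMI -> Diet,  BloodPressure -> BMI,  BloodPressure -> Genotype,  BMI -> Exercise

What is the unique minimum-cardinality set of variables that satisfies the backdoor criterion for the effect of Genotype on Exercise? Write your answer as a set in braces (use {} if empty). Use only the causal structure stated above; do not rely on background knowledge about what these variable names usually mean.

Variables eligible for adjustment (non-descendants of Genotype, excluding Genotype and Exercise): {BMI, BloodPressure, Diet}.
Backdoor paths from Genotype to Exercise:
  P1: Genotype <- BloodPressure -> BMI -> Diet -> Exercise
  P2: Genotype <- BloodPressure -> BMI -> Exercise
  P3: Genotype <- BloodPressure -> Exercise
  P4: Genotype <- BMI <- BloodPressure -> Exercise
  P5: Genotype <- BMI -> Diet -> Exercise
  P6: Genotype <- BMI -> Exercise
The empty set is not sufficient: P1 (Genotype <- BloodPressure -> BMI -> Diet -> Exercise) has no collider blocking it and no conditioned non-collider, so it is open.
Try {BMI, BloodPressure}:
  P1: blocked at fork node BloodPressure ∈ conditioning set.
  P2: blocked at fork node BloodPressure ∈ conditioning set.
  P3: blocked at fork node BloodPressure ∈ conditioning set.
  P4: blocked at chain node BMI ∈ conditioning set.
  P5: blocked at fork node BMI ∈ conditioning set.
  P6: blocked at fork node BMI ∈ conditioning set.
{BMI, BloodPressure} contains no descendant of Genotype and blocks every backdoor path.
Every element of {BMI, BloodPressure} is needed (dropping BMI leaves P5 open; dropping BloodPressure leaves P3 open), so no proper subset is valid.
Among all size-2 subsets of the eligible variables, only {BMI, BloodPressure} blocks every backdoor path, so it is the unique smallest valid adjustment set.

{BMI, BloodPressure}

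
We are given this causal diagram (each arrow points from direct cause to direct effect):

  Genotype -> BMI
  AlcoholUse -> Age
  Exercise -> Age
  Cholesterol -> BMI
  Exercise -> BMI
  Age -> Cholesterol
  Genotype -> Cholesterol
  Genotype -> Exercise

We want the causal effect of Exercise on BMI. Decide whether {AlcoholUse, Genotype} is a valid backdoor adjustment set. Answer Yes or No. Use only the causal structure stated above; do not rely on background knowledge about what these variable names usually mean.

Yes

Backdoor paths from Exercise to BMI (paths whose first edge points into Exercise):
  P1: Exercise <- Genotype -> Cholesterol -> BMI
  P2: Exercise <- Genotype -> BMI
Condition 1 (no descendant of Exercise in the set): holds — descendants of Exercise are {Age, BMI, Cholesterol}; none are in {AlcoholUse, Genotype}.
Condition 2 (every backdoor path blocked by {AlcoholUse, Genotype}):
  P1: blocked at fork node Genotype ∈ conditioning set.
  P2: blocked at fork node Genotype ∈ conditioning set.
{AlcoholUse, Genotype} satisfies the backdoor criterion.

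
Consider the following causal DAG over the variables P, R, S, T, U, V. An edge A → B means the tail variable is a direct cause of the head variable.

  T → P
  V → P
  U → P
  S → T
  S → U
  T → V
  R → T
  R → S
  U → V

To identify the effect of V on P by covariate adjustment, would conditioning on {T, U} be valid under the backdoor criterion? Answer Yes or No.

Yes

Backdoor paths from V to P (paths whose first edge points into V):
  P1: V <- T <- R -> S -> U -> P
  P2: V <- T <- S -> U -> P
  P3: V <- T -> P
  P4: V <- U <- S <- R -> T -> P
  P5: V <- U <- S -> T -> P
  P6: V <- U -> P
Condition 1 (no descendant of V in the set): holds — descendants of V are {P}; none are in {T, U}.
Condition 2 (every backdoor path blocked by {T, U}):
  P1: blocked at chain node T ∈ conditioning set.
  P2: blocked at chain node T ∈ conditioning set.
  P3: blocked at fork node T ∈ conditioning set.
  P4: blocked at chain node U ∈ conditioning set.
  P5: blocked at chain node U ∈ conditioning set.
  P6: blocked at fork node U ∈ conditioning set.
{T, U} satisfies the backdoor criterion.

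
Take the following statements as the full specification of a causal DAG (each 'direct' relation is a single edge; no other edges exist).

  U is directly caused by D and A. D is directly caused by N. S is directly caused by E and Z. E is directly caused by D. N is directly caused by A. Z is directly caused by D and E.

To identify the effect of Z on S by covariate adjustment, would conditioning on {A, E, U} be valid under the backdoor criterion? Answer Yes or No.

Backdoor paths from Z to S (paths whose first edge points into Z):
  P1: Z <- D -> E -> S
  P2: Z <- E -> S
Condition 1 (no descendant of Z in the set): holds — descendants of Z are {S}; none are in {A, E, U}.
Condition 2 (every backdoor path blocked by {A, E, U}):
  P1: blocked at chain node E ∈ conditioning set.
  P2: blocked at fork node E ∈ conditioning set.
{A, E, U} satisfies the backdoor criterion.

Yes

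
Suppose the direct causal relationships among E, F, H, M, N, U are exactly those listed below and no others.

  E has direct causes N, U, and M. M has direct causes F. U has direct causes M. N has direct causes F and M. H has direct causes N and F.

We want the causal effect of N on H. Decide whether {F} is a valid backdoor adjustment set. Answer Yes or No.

Yes

Backdoor paths from N to H (paths whose first edge points into N):
  P1: N <- F -> H
  P2: N <- M <- F -> H
Condition 1 (no descendant of N in the set): holds — descendants of N are {E, H}; none are in {F}.
Condition 2 (every backdoor path blocked by {F}):
  P1: blocked at fork node F ∈ conditioning set.
  P2: blocked at fork node F ∈ conditioning set.
{F} satisfies the backdoor criterion.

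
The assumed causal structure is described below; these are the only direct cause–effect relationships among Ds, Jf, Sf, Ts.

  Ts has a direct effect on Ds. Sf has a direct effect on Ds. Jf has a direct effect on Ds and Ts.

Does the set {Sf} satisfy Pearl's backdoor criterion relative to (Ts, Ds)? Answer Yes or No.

No

Backdoor paths from Ts to Ds (paths whose first edge points into Ts):
  P1: Ts <- Jf -> Ds
Condition 1 (no descendant of Ts in the set): holds — descendants of Ts are {Ds}; none are in {Sf}.
Condition 2 (every backdoor path blocked by {Sf}):
  P1: open — no interior node is in the conditioning set.
{Sf} does not satisfy the backdoor criterion.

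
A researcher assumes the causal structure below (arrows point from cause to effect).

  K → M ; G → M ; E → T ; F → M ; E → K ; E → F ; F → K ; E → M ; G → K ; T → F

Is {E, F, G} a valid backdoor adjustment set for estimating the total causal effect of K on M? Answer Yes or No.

Backdoor paths from K to M (paths whose first edge points into K):
  P1: K <- G -> M
  P2: K <- E -> T -> F -> M
  P3: K <- E -> F -> M
  P4: K <- E -> M
  P5: K <- F <- E -> M
  P6: K <- F <- T <- E -> M
  P7: K <- F -> M
Condition 1 (no descendant of K in the set): holds — descendants of K are {M}; none are in {E, F, G}.
Condition 2 (every backdoor path blocked by {E, F, G}):
  P1: blocked at fork node G ∈ conditioning set.
  P2: blocked at fork node E ∈ conditioning set.
  P3: blocked at fork node E ∈ conditioning set.
  P4: blocked at fork node E ∈ conditioning set.
  P5: blocked at chain node F ∈ conditioning set.
  P6: blocked at chain node F ∈ conditioning set.
  P7: blocked at fork node F ∈ conditioning set.
{E, F, G} satisfies the backdoor criterion.

Yes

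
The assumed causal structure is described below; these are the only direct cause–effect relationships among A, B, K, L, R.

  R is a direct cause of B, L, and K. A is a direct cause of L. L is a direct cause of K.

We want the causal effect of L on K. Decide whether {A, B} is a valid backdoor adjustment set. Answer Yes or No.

No

Backdoor paths from L to K (paths whose first edge points into L):
  P1: L <- R -> K
Condition 1 (no descendant of L in the set): holds — descendants of L are {K}; none are in {A, B}.
Condition 2 (every backdoor path blocked by {A, B}):
  P1: open — no interior node is in the conditioning set.
{A, B} does not satisfy the backdoor criterion.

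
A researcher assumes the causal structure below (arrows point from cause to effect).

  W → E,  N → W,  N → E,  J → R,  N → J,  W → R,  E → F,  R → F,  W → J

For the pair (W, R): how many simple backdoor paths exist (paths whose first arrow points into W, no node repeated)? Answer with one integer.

A backdoor path from W to R is any simple undirected path whose first edge points into W (i.e. leaves W via a parent).
Parents of W: {N}.
Enumerating:
  P1: W <- N -> J -> R
  P2: W <- N -> E -> F <- R
That exhausts the simple backdoor paths. Count: 2.

2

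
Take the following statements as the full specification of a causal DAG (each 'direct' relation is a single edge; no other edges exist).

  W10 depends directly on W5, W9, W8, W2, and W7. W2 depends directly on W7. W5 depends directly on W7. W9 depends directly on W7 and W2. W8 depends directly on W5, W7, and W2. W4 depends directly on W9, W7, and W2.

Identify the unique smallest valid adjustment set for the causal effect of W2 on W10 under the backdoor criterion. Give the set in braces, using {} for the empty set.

Variables eligible for adjustment (non-descendants of W2, excluding W2 and W10): {W5, W7}.
Backdoor paths from W2 to W10:
  P1: W2 <- W7 -> W5 -> W8 -> W10
  P2: W2 <- W7 -> W5 -> W10
  P3: W2 <- W7 -> W8 <- W5 -> W10
  P4: W2 <- W7 -> W8 -> W10
  P5: W2 <- W7 -> W9 -> W10
  P6: W2 <- W7 -> W10
  P7: W2 <- W7 -> W4 <- W9 -> W10
The empty set is not sufficient: P1 (W2 <- W7 -> W5 -> W8 -> W10) has no collider blocking it and no conditioned non-collider, so it is open.
Try {W7}:
  P1: blocked at fork node W7 ∈ conditioning set.
  P2: blocked at fork node W7 ∈ conditioning set.
  P3: blocked at fork node W7 ∈ conditioning set.
  P4: blocked at fork node W7 ∈ conditioning set.
  P5: blocked at fork node W7 ∈ conditioning set.
  P6: blocked at fork node W7 ∈ conditioning set.
  P7: blocked at fork node W7 ∈ conditioning set.
{W7} contains no descendant of W2 and blocks every backdoor path.
No other singleton works — e.g. {W5} leaves P4 open — so {W7} is the unique smallest valid adjustment set.

{W7}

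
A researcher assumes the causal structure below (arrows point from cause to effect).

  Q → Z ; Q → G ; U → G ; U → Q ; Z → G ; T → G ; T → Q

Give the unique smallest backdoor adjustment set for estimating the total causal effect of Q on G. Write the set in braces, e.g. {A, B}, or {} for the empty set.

{T, U}

Variables eligible for adjustment (non-descendants of Q, excluding Q and G): {T, U}.
Backdoor paths from Q to G:
  P1: Q <- U -> G
  P2: Q <- T -> G
The empty set is not sufficient: P1 (Q <- U -> G) has no collider blocking it and no conditioned non-collider, so it is open.
Try {T, U}:
  P1: blocked at fork node U ∈ conditioning set.
  P2: blocked at fork node T ∈ conditioning set.
{T, U} contains no descendant of Q and blocks every backdoor path.
Every element of {T, U} is needed (dropping T leaves P2 open; dropping U leaves P1 open), so no proper subset is valid.
Among all size-2 subsets of the eligible variables, only {T, U} blocks every backdoor path, so it is the unique smallest valid adjustment set.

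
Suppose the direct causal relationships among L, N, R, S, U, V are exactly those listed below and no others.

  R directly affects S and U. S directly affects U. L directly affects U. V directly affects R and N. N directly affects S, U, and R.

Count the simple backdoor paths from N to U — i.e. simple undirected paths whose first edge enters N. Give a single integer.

A backdoor path from N to U is any simple undirected path whose first edge points into N (i.e. leaves N via a parent).
Parents of N: {V}.
Enumerating:
  P1: N <- V -> R -> S -> U
  P2: N <- V -> R -> U
That exhausts the simple backdoor paths. Count: 2.

2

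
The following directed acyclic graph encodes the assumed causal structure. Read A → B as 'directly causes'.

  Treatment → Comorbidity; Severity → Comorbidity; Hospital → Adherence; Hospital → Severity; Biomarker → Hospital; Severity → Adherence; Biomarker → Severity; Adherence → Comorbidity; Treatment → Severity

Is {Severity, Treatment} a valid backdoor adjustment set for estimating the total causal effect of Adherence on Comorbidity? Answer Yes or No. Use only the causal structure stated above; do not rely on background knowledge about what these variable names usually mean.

Yes

Backdoor paths from Adherence to Comorbidity (paths whose first edge points into Adherence):
  P1: Adherence <- Hospital <- Biomarker -> Severity <- Treatment -> Comorbidity
  P2: Adherence <- Hospital <- Biomarker -> Severity -> Comorbidity
  P3: Adherence <- Hospital -> Severity <- Treatment -> Comorbidity
  P4: Adherence <- Hospital -> Severity -> Comorbidity
  P5: Adherence <- Severity <- Treatment -> Comorbidity
  P6: Adherence <- Severity -> Comorbidity
Condition 1 (no descendant of Adherence in the set): holds — descendants of Adherence are {Comorbidity}; none are in {Severity, Treatment}.
Condition 2 (every backdoor path blocked by {Severity, Treatment}):
  P1: blocked at fork node Treatment ∈ conditioning set.
  P2: blocked at chain node Severity ∈ conditioning set.
  P3: blocked at fork node Treatment ∈ conditioning set.
  P4: blocked at chain node Severity ∈ conditioning set.
  P5: blocked at chain node Severity ∈ conditioning set.
  P6: blocked at fork node Severity ∈ conditioning set.
{Severity, Treatment} satisfies the backdoor criterion.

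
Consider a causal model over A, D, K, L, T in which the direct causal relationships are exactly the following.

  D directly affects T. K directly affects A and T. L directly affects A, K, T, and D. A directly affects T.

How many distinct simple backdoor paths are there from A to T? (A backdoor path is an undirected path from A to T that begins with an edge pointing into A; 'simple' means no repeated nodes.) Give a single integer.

6

A backdoor path from A to T is any simple undirected path whose first edge points into A (i.e. leaves A via a parent).
Parents of A: {K, L}.
Enumerating:
  P1: A <- L -> D -> T
  P2: A <- L -> K -> T
  P3: A <- L -> T
  P4: A <- K <- L -> D -> T
  P5: A <- K <- L -> T
  P6: A <- K -> T
That exhausts the simple backdoor paths. Count: 6.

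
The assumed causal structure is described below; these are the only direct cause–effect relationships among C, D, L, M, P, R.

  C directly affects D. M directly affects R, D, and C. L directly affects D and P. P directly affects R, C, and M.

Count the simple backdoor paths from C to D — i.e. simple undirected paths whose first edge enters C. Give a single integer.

A backdoor path from C to D is any simple undirected path whose first edge points into C (i.e. leaves C via a parent).
Parents of C: {M, P}.
Enumerating:
  P1: C <- P <- L -> D
  P2: C <- P -> M -> D
  P3: C <- P -> R <- M -> D
  P4: C <- M <- P <- L -> D
  P5: C <- M -> R <- P <- L -> D
  P6: C <- M -> D
That exhausts the simple backdoor paths. Count: 6.

6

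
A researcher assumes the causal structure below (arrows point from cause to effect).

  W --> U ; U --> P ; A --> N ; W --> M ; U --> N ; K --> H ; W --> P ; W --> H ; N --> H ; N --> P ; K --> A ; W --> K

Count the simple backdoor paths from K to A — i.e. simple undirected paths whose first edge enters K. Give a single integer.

5

A backdoor path from K to A is any simple undirected path whose first edge points into K (i.e. leaves K via a parent).
Parents of K: {W}.
Enumerating:
  P1: K <- W -> U -> N <- A
  P2: K <- W -> U -> P <- N <- A
  P3: K <- W -> H <- N <- A
  P4: K <- W -> P <- U -> N <- A
  P5: K <- W -> P <- N <- A
That exhausts the simple backdoor paths. Count: 5.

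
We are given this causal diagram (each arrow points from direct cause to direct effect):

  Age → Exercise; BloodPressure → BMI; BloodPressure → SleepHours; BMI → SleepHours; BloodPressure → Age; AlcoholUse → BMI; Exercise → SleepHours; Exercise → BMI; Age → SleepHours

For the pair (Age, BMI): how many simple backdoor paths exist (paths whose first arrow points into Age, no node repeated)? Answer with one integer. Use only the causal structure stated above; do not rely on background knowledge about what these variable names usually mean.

A backdoor path from Age to BMI is any simple undirected path whose first edge points into Age (i.e. leaves Age via a parent).
Parents of Age: {BloodPressure}.
Enumerating:
  P1: Age <- BloodPressure -> BMI
  P2: Age <- BloodPressure -> SleepHours <- Exercise -> BMI
  P3: Age <- BloodPressure -> SleepHours <- BMI
That exhausts the simple backdoor paths. Count: 3.

3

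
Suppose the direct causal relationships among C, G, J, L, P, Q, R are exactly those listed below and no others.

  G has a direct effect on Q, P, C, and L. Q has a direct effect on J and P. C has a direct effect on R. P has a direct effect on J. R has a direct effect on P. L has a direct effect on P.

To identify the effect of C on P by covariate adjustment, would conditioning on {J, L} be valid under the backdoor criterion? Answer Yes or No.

Backdoor paths from C to P (paths whose first edge points into C):
  P1: C <- G -> Q -> P
  P2: C <- G -> Q -> J <- P
  P3: C <- G -> L -> P
  P4: C <- G -> P
Condition 1 (no descendant of C in the set): FAILS — J is a descendant of C.
Condition 2 (every backdoor path blocked by {J, L}):
  P1: open — no interior node is in the conditioning set.
  P2: open — collider(s) J are conditioned on (or have a conditioned descendant) and no non-collider on the path is in the set.
  P3: blocked at chain node L ∈ conditioning set.
  P4: open — no interior node is in the conditioning set.
{J, L} does not satisfy the backdoor criterion.

No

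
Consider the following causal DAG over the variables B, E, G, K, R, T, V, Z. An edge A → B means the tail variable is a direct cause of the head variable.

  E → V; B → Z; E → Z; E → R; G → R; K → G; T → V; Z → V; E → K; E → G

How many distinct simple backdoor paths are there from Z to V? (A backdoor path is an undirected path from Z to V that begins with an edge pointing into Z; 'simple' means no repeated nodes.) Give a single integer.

A backdoor path from Z to V is any simple undirected path whose first edge points into Z (i.e. leaves Z via a parent).
Parents of Z: {B, E}.
Enumerating:
  P1: Z <- E -> V
That exhausts the simple backdoor paths. Count: 1.

1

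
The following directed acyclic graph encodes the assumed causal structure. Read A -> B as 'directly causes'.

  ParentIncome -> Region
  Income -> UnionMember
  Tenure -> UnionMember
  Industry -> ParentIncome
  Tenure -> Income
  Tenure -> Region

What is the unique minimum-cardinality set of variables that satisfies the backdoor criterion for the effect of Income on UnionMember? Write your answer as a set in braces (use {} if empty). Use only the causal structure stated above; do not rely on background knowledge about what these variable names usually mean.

Variables eligible for adjustment (non-descendants of Income, excluding Income and UnionMember): {Industry, ParentIncome, Region, Tenure}.
Backdoor paths from Income to UnionMember:
  P1: Income <- Tenure -> UnionMember
The empty set is not sufficient: P1 (Income <- Tenure -> UnionMember) has no collider blocking it and no conditioned non-collider, so it is open.
Try {Tenure}:
  P1: blocked at fork node Tenure ∈ conditioning set.
{Tenure} contains no descendant of Income and blocks every backdoor path.
No other singleton works — e.g. {Industry} leaves P1 open — so {Tenure} is the unique smallest valid adjustment set.

{Tenure}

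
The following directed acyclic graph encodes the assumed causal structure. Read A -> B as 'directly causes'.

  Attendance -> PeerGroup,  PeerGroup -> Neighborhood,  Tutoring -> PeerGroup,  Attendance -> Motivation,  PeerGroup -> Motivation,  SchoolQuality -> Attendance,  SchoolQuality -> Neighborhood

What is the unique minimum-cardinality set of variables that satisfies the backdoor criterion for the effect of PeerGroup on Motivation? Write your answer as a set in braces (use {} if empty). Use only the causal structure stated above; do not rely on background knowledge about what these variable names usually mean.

{Attendance}

Variables eligible for adjustment (non-descendants of PeerGroup, excluding PeerGroup and Motivation): {Attendance, SchoolQuality, Tutoring}.
Backdoor paths from PeerGroup to Motivation:
  P1: PeerGroup <- Attendance -> Motivation
The empty set is not sufficient: P1 (PeerGroup <- Attendance -> Motivation) has no collider blocking it and no conditioned non-collider, so it is open.
Try {Attendance}:
  P1: blocked at fork node Attendance ∈ conditioning set.
{Attendance} contains no descendant of PeerGroup and blocks every backdoor path.
No other singleton works — e.g. {Tutoring} leaves P1 open — so {Attendance} is the unique smallest valid adjustment set.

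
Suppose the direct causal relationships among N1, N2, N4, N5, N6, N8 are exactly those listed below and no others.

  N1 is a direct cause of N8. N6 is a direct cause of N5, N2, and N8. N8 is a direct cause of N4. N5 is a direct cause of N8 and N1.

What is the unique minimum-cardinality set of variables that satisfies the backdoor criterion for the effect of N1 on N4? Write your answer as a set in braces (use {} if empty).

{N5}

Variables eligible for adjustment (non-descendants of N1, excluding N1 and N4): {N2, N5, N6}.
Backdoor paths from N1 to N4:
  P1: N1 <- N5 <- N6 -> N8 -> N4
  P2: N1 <- N5 -> N8 -> N4
The empty set is not sufficient: P1 (N1 <- N5 <- N6 -> N8 -> N4) has no collider blocking it and no conditioned non-collider, so it is open.
Try {N5}:
  P1: blocked at chain node N5 ∈ conditioning set.
  P2: blocked at fork node N5 ∈ conditioning set.
{N5} contains no descendant of N1 and blocks every backdoor path.
No other singleton works — e.g. {N6} leaves P2 open — so {N5} is the unique smallest valid adjustment set.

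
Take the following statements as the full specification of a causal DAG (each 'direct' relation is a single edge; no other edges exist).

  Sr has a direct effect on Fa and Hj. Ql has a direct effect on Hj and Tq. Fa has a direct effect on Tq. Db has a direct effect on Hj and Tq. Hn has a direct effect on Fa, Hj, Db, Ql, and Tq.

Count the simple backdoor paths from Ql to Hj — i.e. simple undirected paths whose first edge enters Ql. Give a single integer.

7

A backdoor path from Ql to Hj is any simple undirected path whose first edge points into Ql (i.e. leaves Ql via a parent).
Parents of Ql: {Hn}.
Enumerating:
  P1: Ql <- Hn -> Db -> Hj
  P2: Ql <- Hn -> Db -> Tq <- Fa <- Sr -> Hj
  P3: Ql <- Hn -> Fa <- Sr -> Hj
  P4: Ql <- Hn -> Fa -> Tq <- Db -> Hj
  P5: Ql <- Hn -> Hj
  P6: Ql <- Hn -> Tq <- Db -> Hj
  P7: Ql <- Hn -> Tq <- Fa <- Sr -> Hj
That exhausts the simple backdoor paths. Count: 7.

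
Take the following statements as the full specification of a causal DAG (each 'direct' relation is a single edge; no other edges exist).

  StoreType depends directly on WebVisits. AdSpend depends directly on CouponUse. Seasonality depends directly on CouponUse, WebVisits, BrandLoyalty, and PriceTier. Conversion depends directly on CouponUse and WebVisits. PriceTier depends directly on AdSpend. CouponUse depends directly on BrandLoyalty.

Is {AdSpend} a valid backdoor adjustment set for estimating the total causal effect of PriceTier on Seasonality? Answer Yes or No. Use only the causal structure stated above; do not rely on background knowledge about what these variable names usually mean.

Backdoor paths from PriceTier to Seasonality (paths whose first edge points into PriceTier):
  P1: PriceTier <- AdSpend <- CouponUse <- BrandLoyalty -> Seasonality
  P2: PriceTier <- AdSpend <- CouponUse -> Seasonality
  P3: PriceTier <- AdSpend <- CouponUse -> Conversion <- WebVisits -> Seasonality
Condition 1 (no descendant of PriceTier in the set): holds — descendants of PriceTier are {Seasonality}; none are in {AdSpend}.
Condition 2 (every backdoor path blocked by {AdSpend}):
  P1: blocked at chain node AdSpend ∈ conditioning set.
  P2: blocked at chain node AdSpend ∈ conditioning set.
  P3: blocked at chain node AdSpend ∈ conditioning set.
{AdSpend} satisfies the backdoor criterion.

Yes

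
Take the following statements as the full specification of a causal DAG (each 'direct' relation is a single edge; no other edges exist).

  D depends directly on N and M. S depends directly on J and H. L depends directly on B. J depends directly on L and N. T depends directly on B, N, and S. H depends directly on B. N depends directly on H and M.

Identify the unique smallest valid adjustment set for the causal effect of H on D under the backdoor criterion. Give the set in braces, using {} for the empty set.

{}

Variables eligible for adjustment (non-descendants of H, excluding H and D): {B, L, M}.
Backdoor paths from H to D:
  P1: H <- B -> L -> J <- N <- M -> D
  P2: H <- B -> L -> J <- N -> D
  P3: H <- B -> L -> J -> S -> T <- N <- M -> D
  P4: H <- B -> L -> J -> S -> T <- N -> D
  P5: H <- B -> T <- N <- M -> D
  P6: H <- B -> T <- N -> D
  P7: H <- B -> T <- S <- J <- N <- M -> D
  P8: H <- B -> T <- S <- J <- N -> D
Each backdoor path contains an unconditioned collider, so every path is already blocked with the empty conditioning set:
  P1: blocked at collider J (neither it nor any descendant is in the conditioning set).
  P2: blocked at collider J (neither it nor any descendant is in the conditioning set).
  P3: blocked at collider T (neither it nor any descendant is in the conditioning set).
  P4: blocked at collider T (neither it nor any descendant is in the conditioning set).
  P5: blocked at collider T (neither it nor any descendant is in the conditioning set).
  P6: blocked at collider T (neither it nor any descendant is in the conditioning set).
  P7: blocked at collider T (neither it nor any descendant is in the conditioning set).
  P8: blocked at collider T (neither it nor any descendant is in the conditioning set).
The empty set is therefore the unique smallest valid set.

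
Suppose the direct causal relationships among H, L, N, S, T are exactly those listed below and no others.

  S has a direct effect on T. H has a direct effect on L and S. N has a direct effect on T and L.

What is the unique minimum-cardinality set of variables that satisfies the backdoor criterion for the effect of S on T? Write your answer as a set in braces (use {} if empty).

Variables eligible for adjustment (non-descendants of S, excluding S and T): {H, L, N}.
Backdoor paths from S to T:
  P1: S <- H -> L <- N -> T
Each backdoor path contains an unconditioned collider, so every path is already blocked with the empty conditioning set:
  P1: blocked at collider L (neither it nor any descendant is in the conditioning set).
The empty set is therefore the unique smallest valid set.

{}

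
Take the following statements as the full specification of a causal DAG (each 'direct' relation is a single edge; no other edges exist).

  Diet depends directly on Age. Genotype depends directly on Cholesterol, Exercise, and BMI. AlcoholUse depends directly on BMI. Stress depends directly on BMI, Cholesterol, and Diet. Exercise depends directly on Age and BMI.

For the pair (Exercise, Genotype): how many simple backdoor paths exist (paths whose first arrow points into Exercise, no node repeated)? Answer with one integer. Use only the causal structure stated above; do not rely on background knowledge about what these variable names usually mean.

A backdoor path from Exercise to Genotype is any simple undirected path whose first edge points into Exercise (i.e. leaves Exercise via a parent).
Parents of Exercise: {Age, BMI}.
Enumerating:
  P1: Exercise <- BMI -> Stress <- Cholesterol -> Genotype
  P2: Exercise <- BMI -> Genotype
  P3: Exercise <- Age -> Diet -> Stress <- BMI -> Genotype
  P4: Exercise <- Age -> Diet -> Stress <- Cholesterol -> Genotype
That exhausts the simple backdoor paths. Count: 4.

4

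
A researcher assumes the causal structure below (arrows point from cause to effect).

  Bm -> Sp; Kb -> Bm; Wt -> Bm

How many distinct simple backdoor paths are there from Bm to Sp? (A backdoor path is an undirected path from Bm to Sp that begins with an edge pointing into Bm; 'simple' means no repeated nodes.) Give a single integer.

0

A backdoor path from Bm to Sp is any simple undirected path whose first edge points into Bm (i.e. leaves Bm via a parent).
Parents of Bm: {Kb, Wt}.
No simple path from any parent of Bm reaches Sp without revisiting Bm, so there are no backdoor paths.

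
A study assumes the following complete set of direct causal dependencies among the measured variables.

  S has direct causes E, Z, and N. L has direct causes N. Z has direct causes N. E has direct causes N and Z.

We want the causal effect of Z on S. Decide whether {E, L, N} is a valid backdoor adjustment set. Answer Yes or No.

No

Backdoor paths from Z to S (paths whose first edge points into Z):
  P1: Z <- N -> E -> S
  P2: Z <- N -> S
Condition 1 (no descendant of Z in the set): FAILS — E is a descendant of Z.
Condition 2 (every backdoor path blocked by {E, L, N}):
  P1: blocked at fork node N ∈ conditioning set.
  P2: blocked at fork node N ∈ conditioning set.
{E, L, N} does not satisfy the backdoor criterion.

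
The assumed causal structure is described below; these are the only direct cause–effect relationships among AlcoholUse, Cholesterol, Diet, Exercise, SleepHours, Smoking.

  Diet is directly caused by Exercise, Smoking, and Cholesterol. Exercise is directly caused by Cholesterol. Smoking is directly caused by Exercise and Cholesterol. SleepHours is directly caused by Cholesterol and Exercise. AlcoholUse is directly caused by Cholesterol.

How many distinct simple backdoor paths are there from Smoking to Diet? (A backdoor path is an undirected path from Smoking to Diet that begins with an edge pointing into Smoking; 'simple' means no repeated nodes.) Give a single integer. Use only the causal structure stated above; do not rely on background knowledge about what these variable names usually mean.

A backdoor path from Smoking to Diet is any simple undirected path whose first edge points into Smoking (i.e. leaves Smoking via a parent).
Parents of Smoking: {Cholesterol, Exercise}.
Enumerating:
  P1: Smoking <- Cholesterol -> Exercise -> Diet
  P2: Smoking <- Cholesterol -> SleepHours <- Exercise -> Diet
  P3: Smoking <- Cholesterol -> Diet
  P4: Smoking <- Exercise <- Cholesterol -> Diet
  P5: Smoking <- Exercise -> SleepHours <- Cholesterol -> Diet
  P6: Smoking <- Exercise -> Diet
That exhausts the simple backdoor paths. Count: 6.

6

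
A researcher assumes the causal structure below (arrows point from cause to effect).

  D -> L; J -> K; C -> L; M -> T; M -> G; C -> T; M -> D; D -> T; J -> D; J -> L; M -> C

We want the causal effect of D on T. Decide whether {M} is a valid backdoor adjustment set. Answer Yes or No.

Backdoor paths from D to T (paths whose first edge points into D):
  P1: D <- M -> C -> T
  P2: D <- M -> T
  P3: D <- J -> L <- C <- M -> T
  P4: D <- J -> L <- C -> T
Condition 1 (no descendant of D in the set): holds — descendants of D are {L, T}; none are in {M}.
Condition 2 (every backdoor path blocked by {M}):
  P1: blocked at fork node M ∈ conditioning set.
  P2: blocked at fork node M ∈ conditioning set.
  P3: blocked at collider L (neither it nor any descendant is in the conditioning set).
  P4: blocked at collider L (neither it nor any descendant is in the conditioning set).
{M} satisfies the backdoor criterion.

Yes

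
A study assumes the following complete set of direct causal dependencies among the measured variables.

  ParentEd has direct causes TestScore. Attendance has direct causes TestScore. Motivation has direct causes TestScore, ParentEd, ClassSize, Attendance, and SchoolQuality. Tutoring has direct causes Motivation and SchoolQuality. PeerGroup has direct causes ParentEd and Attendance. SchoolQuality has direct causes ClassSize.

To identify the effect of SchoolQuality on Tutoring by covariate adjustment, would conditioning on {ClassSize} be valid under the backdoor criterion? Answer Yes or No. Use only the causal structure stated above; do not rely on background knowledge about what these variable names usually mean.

Backdoor paths from SchoolQuality to Tutoring (paths whose first edge points into SchoolQuality):
  P1: SchoolQuality <- ClassSize -> Motivation -> Tutoring
Condition 1 (no descendant of SchoolQuality in the set): holds — descendants of SchoolQuality are {Motivation, Tutoring}; none are in {ClassSize}.
Condition 2 (every backdoor path blocked by {ClassSize}):
  P1: blocked at fork node ClassSize ∈ conditioning set.
{ClassSize} satisfies the backdoor criterion.

Yes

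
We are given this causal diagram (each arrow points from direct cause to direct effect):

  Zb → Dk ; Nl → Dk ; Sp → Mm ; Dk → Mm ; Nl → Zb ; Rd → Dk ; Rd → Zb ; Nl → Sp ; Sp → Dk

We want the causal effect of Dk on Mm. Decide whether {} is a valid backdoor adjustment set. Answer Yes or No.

Backdoor paths from Dk to Mm (paths whose first edge points into Dk):
  P1: Dk <- Nl -> Sp -> Mm
  P2: Dk <- Sp -> Mm
  P3: Dk <- Rd -> Zb <- Nl -> Sp -> Mm
  P4: Dk <- Zb <- Nl -> Sp -> Mm
Condition 1 (no descendant of Dk in the set): holds — descendants of Dk are {Mm}; none are in {}.
Condition 2 (every backdoor path blocked by {}):
  P1: open — no interior node is in the conditioning set.
  P2: open — no interior node is in the conditioning set.
  P3: blocked at collider Zb (neither it nor any descendant is in the conditioning set).
  P4: open — no interior node is in the conditioning set.
{} does not satisfy the backdoor criterion.

No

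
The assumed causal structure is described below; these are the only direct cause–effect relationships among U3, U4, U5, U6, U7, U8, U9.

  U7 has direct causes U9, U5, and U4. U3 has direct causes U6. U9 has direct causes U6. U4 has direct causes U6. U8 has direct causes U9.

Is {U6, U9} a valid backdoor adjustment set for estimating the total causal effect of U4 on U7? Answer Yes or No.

Backdoor paths from U4 to U7 (paths whose first edge points into U4):
  P1: U4 <- U6 -> U9 -> U7
Condition 1 (no descendant of U4 in the set): holds — descendants of U4 are {U7}; none are in {U6, U9}.
Condition 2 (every backdoor path blocked by {U6, U9}):
  P1: blocked at fork node U6 ∈ conditioning set.
{U6, U9} satisfies the backdoor criterion.

Yes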